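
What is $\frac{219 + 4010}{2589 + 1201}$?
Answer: $\frac{4229}{3790} \approx 1.1158$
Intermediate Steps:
$\frac{219 + 4010}{2589 + 1201} = \frac{4229}{3790}$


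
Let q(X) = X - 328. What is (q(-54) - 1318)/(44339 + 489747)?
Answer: -850/267043 ≈ -0.0031830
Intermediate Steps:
q(X) = -328 + X
(q(-54) - 1318)/(44339 + 489747) = ((-328 - 54) - 1318)/(44339 + 489747) = (-382 - 1318)/534086 = -1700*1/534086 = -850/267043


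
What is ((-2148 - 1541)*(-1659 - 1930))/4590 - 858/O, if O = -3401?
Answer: 2648974673/918270 ≈ 2884.7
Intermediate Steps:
((-2148 - 1541)*(-1659 - 1930))/4590 - 858/O = ((-2148 - 1541)*(-1659 - 1930))/4590 - 858/(-3401) = -3689*(-3589)*(1/4590) - 858*(-1/3401) = 13239821*(1/4590) + 858/3401 = 778813/270 + 858/3401 = 2648974673/918270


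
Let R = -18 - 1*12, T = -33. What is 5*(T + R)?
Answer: -315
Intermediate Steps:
R = -30 (R = -18 - 12 = -30)
5*(T + R) = 5*(-33 - 30) = 5*(-63) = -315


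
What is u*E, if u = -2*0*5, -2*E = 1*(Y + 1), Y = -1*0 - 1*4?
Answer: 0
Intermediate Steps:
Y = -4 (Y = 0 - 4 = -4)
E = 3/2 (E = -(-4 + 1)/2 = -(-3)/2 = -½*(-3) = 3/2 ≈ 1.5000)
u = 0 (u = 0*5 = 0)
u*E = 0*(3/2) = 0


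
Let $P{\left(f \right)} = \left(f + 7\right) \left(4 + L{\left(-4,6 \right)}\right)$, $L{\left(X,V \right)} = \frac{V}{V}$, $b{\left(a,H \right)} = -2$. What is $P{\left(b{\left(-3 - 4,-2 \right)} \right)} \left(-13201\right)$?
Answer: $-330025$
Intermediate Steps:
$L{\left(X,V \right)} = 1$
$P{\left(f \right)} = 35 + 5 f$ ($P{\left(f \right)} = \left(f + 7\right) \left(4 + 1\right) = \left(7 + f\right) 5 = 35 + 5 f$)
$P{\left(b{\left(-3 - 4,-2 \right)} \right)} \left(-13201\right) = \left(35 + 5 \left(-2\right)\right) \left(-13201\right) = \left(35 - 10\right) \left(-13201\right) = 25 \left(-13201\right) = -330025$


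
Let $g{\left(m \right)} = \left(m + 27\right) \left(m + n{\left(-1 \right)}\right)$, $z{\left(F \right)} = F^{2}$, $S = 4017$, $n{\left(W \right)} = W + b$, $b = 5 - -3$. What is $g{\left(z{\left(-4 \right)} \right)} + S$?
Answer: $5006$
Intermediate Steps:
$b = 8$ ($b = 5 + 3 = 8$)
$n{\left(W \right)} = 8 + W$ ($n{\left(W \right)} = W + 8 = 8 + W$)
$g{\left(m \right)} = \left(7 + m\right) \left(27 + m\right)$ ($g{\left(m \right)} = \left(m + 27\right) \left(m + \left(8 - 1\right)\right) = \left(27 + m\right) \left(m + 7\right) = \left(27 + m\right) \left(7 + m\right) = \left(7 + m\right) \left(27 + m\right)$)
$g{\left(z{\left(-4 \right)} \right)} + S = \left(189 + \left(\left(-4\right)^{2}\right)^{2} + 34 \left(-4\right)^{2}\right) + 4017 = \left(189 + 16^{2} + 34 \cdot 16\right) + 4017 = \left(189 + 256 + 544\right) + 4017 = 989 + 4017 = 5006$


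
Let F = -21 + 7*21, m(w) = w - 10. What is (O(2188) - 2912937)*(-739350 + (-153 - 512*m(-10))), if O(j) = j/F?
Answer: 133829924238431/63 ≈ 2.1243e+12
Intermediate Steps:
m(w) = -10 + w
F = 126 (F = -21 + 147 = 126)
O(j) = j/126
(O(2188) - 2912937)*(-739350 + (-153 - 512*m(-10))) = ((1/126)*2188 - 2912937)*(-739350 + (-153 - 512*(-10 - 10))) = (1094/63 - 2912937)*(-739350 + (-153 - 512*(-20))) = -183513937*(-739350 + (-153 + 10240))/63 = -183513937*(-739350 + 10087)/63 = -183513937/63*(-729263) = 133829924238431/63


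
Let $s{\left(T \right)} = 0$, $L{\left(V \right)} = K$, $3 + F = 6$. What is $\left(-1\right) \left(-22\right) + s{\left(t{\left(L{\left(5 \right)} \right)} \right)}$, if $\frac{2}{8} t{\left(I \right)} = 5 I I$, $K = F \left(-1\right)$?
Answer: $22$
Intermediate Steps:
$F = 3$ ($F = -3 + 6 = 3$)
$K = -3$ ($K = 3 \left(-1\right) = -3$)
$L{\left(V \right)} = -3$
$t{\left(I \right)} = 20 I^{2}$ ($t{\left(I \right)} = 4 \cdot 5 I I = 4 \cdot 5 I^{2} = 20 I^{2}$)
$\left(-1\right) \left(-22\right) + s{\left(t{\left(L{\left(5 \right)} \right)} \right)} = \left(-1\right) \left(-22\right) + 0 = 22 + 0 = 22$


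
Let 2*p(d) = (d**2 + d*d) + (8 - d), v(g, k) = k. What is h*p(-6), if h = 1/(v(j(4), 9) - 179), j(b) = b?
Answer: -43/170 ≈ -0.25294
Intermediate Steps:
h = -1/170 (h = 1/(9 - 179) = 1/(-170) = -1/170 ≈ -0.0058824)
p(d) = 4 + d**2 - d/2 (p(d) = ((d**2 + d*d) + (8 - d))/2 = ((d**2 + d**2) + (8 - d))/2 = (2*d**2 + (8 - d))/2 = (8 - d + 2*d**2)/2 = 4 + d**2 - d/2)
h*p(-6) = -(4 + (-6)**2 - 1/2*(-6))/170 = -(4 + 36 + 3)/170 = -1/170*43 = -43/170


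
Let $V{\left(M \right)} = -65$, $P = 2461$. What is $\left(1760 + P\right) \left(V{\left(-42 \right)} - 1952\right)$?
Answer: $-8513757$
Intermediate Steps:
$\left(1760 + P\right) \left(V{\left(-42 \right)} - 1952\right) = \left(1760 + 2461\right) \left(-65 - 1952\right) = 4221 \left(-2017\right) = -8513757$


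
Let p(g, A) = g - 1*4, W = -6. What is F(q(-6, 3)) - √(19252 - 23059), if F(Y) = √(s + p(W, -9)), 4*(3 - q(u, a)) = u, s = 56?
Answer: √46 - 9*I*√47 ≈ 6.7823 - 61.701*I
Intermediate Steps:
q(u, a) = 3 - u/4
p(g, A) = -4 + g (p(g, A) = g - 4 = -4 + g)
F(Y) = √46 (F(Y) = √(56 + (-4 - 6)) = √(56 - 10) = √46)
F(q(-6, 3)) - √(19252 - 23059) = √46 - √(19252 - 23059) = √46 - √(-3807) = √46 - 9*I*√47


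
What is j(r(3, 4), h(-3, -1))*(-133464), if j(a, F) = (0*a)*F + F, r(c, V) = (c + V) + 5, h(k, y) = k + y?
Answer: 533856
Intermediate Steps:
r(c, V) = 5 + V + c (r(c, V) = (V + c) + 5 = 5 + V + c)
j(a, F) = F (j(a, F) = 0*F + F = 0 + F = F)
j(r(3, 4), h(-3, -1))*(-133464) = (-3 - 1)*(-133464) = -4*(-133464) = 533856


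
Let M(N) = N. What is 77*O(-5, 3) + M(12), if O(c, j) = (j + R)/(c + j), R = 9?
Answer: -450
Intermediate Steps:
O(c, j) = (9 + j)/(c + j) (O(c, j) = (j + 9)/(c + j) = (9 + j)/(c + j))
77*O(-5, 3) + M(12) = 77*((9 + 3)/(-5 + 3)) + 12 = 77*(12/(-2)) + 12 = 77*(-½*12) + 12 = 77*(-6) + 12 = -462 + 12 = -450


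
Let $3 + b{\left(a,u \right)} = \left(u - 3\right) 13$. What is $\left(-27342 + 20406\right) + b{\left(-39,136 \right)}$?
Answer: $-5210$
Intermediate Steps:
$b{\left(a,u \right)} = -42 + 13 u$ ($b{\left(a,u \right)} = -3 + \left(u - 3\right) 13 = -3 + \left(-3 + u\right) 13 = -3 + \left(-39 + 13 u\right) = -42 + 13 u$)
$\left(-27342 + 20406\right) + b{\left(-39,136 \right)} = \left(-27342 + 20406\right) + \left(-42 + 13 \cdot 136\right) = -6936 + \left(-42 + 1768\right) = -6936 + 1726 = -5210$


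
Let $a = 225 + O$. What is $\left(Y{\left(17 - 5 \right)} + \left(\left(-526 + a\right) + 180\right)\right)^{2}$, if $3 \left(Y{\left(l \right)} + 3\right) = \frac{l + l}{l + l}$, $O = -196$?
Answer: $\frac{919681}{9} \approx 1.0219 \cdot 10^{5}$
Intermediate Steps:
$Y{\left(l \right)} = - \frac{8}{3}$ ($Y{\left(l \right)} = -3 + \frac{\left(l + l\right) \frac{1}{l + l}}{3} = -3 + \frac{2 l \frac{1}{2 l}}{3} = -3 + \frac{1}{3} \cdot 1 = -3 + \frac{1}{3} = - \frac{8}{3}$)
$a = 29$ ($a = 225 - 196 = 29$)
$\left(Y{\left(17 - 5 \right)} + \left(\left(-526 + a\right) + 180\right)\right)^{2} = \left(- \frac{8}{3} + \left(\left(-526 + 29\right) + 180\right)\right)^{2} = \left(- \frac{8}{3} + \left(-497 + 180\right)\right)^{2} = \left(- \frac{8}{3} - 317\right)^{2} = \left(- \frac{959}{3}\right)^{2} = \frac{919681}{9}$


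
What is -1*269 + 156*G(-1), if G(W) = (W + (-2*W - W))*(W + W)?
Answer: -893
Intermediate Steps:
G(W) = -4*W² (G(W) = (W - 3*W)*(2*W) = (-2*W)*(2*W) = -4*W²)
-1*269 + 156*G(-1) = -1*269 + 156*(-4*(-1)²) = -269 + 156*(-4*1) = -269 + 156*(-4) = -269 - 624 = -893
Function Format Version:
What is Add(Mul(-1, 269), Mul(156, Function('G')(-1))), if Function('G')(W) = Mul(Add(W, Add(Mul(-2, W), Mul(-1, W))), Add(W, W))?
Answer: -893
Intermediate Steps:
Function('G')(W) = Mul(-4, Pow(W, 2)) (Function('G')(W) = Mul(Add(W, Mul(-3, W)), Mul(2, W)) = Mul(Mul(-2, W), Mul(2, W)) = Mul(-4, Pow(W, 2)))
Add(Mul(-1, 269), Mul(156, Function('G')(-1))) = Add(Mul(-1, 269), Mul(156, Mul(-4, Pow(-1, 2)))) = Add(-269, Mul(156, Mul(-4, 1))) = Add(-269, Mul(156, -4)) = Add(-269, -624) = -893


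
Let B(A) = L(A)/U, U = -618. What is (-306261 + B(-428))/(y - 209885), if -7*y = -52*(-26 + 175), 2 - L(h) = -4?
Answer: 220814188/150529041 ≈ 1.4669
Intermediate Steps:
L(h) = 6 (L(h) = 2 - 1*(-4) = 2 + 4 = 6)
y = 7748/7 (y = -(-52)*(-26 + 175)/7 = -(-52)*149/7 = -⅐*(-7748) = 7748/7 ≈ 1106.9)
B(A) = -1/103 (B(A) = 6/(-618) = 6*(-1/618) = -1/103)
(-306261 + B(-428))/(y - 209885) = (-306261 - 1/103)/(7748/7 - 209885) = -31544884/(103*(-1461447/7)) = -31544884/103*(-7/1461447) = 220814188/150529041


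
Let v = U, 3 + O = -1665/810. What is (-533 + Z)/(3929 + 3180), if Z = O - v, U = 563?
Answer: -19819/127962 ≈ -0.15488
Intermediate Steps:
O = -91/18 (O = -3 - 1665/810 = -3 - 1665*1/810 = -3 - 37/18 = -91/18 ≈ -5.0556)
v = 563
Z = -10225/18 (Z = -91/18 - 1*563 = -91/18 - 563 = -10225/18 ≈ -568.06)
(-533 + Z)/(3929 + 3180) = (-533 - 10225/18)/(3929 + 3180) = -19819/18/7109 = -19819/18*1/7109 = -19819/127962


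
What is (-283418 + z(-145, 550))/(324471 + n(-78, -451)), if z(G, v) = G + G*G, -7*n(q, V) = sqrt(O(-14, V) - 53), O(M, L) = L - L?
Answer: -2087056201251/2579395031131 - 918883*I*sqrt(53)/2579395031131 ≈ -0.80913 - 2.5935e-6*I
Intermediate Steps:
O(M, L) = 0
n(q, V) = -I*sqrt(53)/7 (n(q, V) = -sqrt(0 - 53)/7 = -I*sqrt(53)/7)
z(G, v) = G + G**2
(-283418 + z(-145, 550))/(324471 + n(-78, -451)) = (-283418 - 145*(1 - 145))/(324471 - I*sqrt(53)/7) = (-283418 - 145*(-144))/(324471 - I*sqrt(53)/7) = (-283418 + 20880)/(324471 - I*sqrt(53)/7) = -262538/(324471 - I*sqrt(53)/7)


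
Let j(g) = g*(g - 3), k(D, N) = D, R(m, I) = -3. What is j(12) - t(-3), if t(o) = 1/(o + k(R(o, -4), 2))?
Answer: 649/6 ≈ 108.17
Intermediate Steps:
t(o) = 1/(-3 + o) (t(o) = 1/(o - 3) = 1/(-3 + o))
j(g) = g*(-3 + g)
j(12) - t(-3) = 12*(-3 + 12) - 1/(-3 - 3) = 12*9 - 1/(-6) = 108 - 1*(-⅙) = 108 + ⅙ = 649/6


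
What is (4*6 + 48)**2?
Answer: 5184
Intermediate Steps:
(4*6 + 48)**2 = (24 + 48)**2 = 72**2 = 5184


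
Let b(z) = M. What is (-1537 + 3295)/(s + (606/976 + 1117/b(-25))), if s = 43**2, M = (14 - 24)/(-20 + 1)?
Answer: 4289520/9691487 ≈ 0.44261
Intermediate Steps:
M = 10/19 (M = -10/(-19) = -10*(-1/19) = 10/19 ≈ 0.52632)
b(z) = 10/19
s = 1849
(-1537 + 3295)/(s + (606/976 + 1117/b(-25))) = (-1537 + 3295)/(1849 + (606/976 + 1117/(10/19))) = 1758/(1849 + (606*(1/976) + 1117*(19/10))) = 1758/(1849 + (303/488 + 21223/10)) = 1758/(1849 + 5179927/2440) = 1758/(9691487/2440) = 1758*(2440/9691487) = 4289520/9691487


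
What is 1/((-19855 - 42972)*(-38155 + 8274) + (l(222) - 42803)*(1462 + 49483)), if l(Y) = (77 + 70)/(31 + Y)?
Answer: -11/3335592123 ≈ -3.2978e-9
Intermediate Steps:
l(Y) = 147/(31 + Y)
1/((-19855 - 42972)*(-38155 + 8274) + (l(222) - 42803)*(1462 + 49483)) = 1/((-19855 - 42972)*(-38155 + 8274) + (147/(31 + 222) - 42803)*(1462 + 49483)) = 1/(-62827*(-29881) + (147/253 - 42803)*50945) = 1/(1877333587 + (147*(1/253) - 42803)*50945) = 1/(1877333587 + (147/253 - 42803)*50945) = 1/(1877333587 - 10829012/253*50945) = 1/(1877333587 - 23986261580/11) = 1/(-3335592123/11) = -11/3335592123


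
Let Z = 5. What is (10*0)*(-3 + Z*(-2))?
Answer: 0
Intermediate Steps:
(10*0)*(-3 + Z*(-2)) = (10*0)*(-3 + 5*(-2)) = 0*(-3 - 10) = 0*(-13) = 0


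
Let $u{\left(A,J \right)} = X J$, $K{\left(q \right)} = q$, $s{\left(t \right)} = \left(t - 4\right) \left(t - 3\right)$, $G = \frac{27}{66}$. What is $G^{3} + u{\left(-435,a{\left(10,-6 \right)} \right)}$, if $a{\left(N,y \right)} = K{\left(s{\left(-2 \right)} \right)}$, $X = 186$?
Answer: $\frac{59416569}{10648} \approx 5580.1$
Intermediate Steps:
$G = \frac{9}{22}$ ($G = 27 \cdot \frac{1}{66} = \frac{9}{22} \approx 0.40909$)
$s{\left(t \right)} = \left(-4 + t\right) \left(-3 + t\right)$
$a{\left(N,y \right)} = 30$ ($a{\left(N,y \right)} = 12 + \left(-2\right)^{2} - -14 = 12 + 4 + 14 = 30$)
$u{\left(A,J \right)} = 186 J$
$G^{3} + u{\left(-435,a{\left(10,-6 \right)} \right)} = \left(\frac{9}{22}\right)^{3} + 186 \cdot 30 = \frac{729}{10648} + 5580 = \frac{59416569}{10648}$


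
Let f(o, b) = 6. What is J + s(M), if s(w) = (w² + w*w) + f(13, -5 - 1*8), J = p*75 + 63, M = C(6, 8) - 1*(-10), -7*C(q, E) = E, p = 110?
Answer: 415319/49 ≈ 8475.9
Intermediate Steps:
C(q, E) = -E/7
M = 62/7 (M = -⅐*8 - 1*(-10) = -8/7 + 10 = 62/7 ≈ 8.8571)
J = 8313 (J = 110*75 + 63 = 8250 + 63 = 8313)
s(w) = 6 + 2*w² (s(w) = (w² + w*w) + 6 = (w² + w²) + 6 = 2*w² + 6 = 6 + 2*w²)
J + s(M) = 8313 + (6 + 2*(62/7)²) = 8313 + (6 + 2*(3844/49)) = 8313 + (6 + 7688/49) = 8313 + 7982/49 = 415319/49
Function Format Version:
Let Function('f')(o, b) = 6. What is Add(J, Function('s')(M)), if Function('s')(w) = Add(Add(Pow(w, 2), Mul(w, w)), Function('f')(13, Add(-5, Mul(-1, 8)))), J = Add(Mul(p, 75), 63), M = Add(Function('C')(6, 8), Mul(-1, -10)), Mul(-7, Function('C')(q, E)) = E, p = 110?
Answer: Rational(415319, 49) ≈ 8475.9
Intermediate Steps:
Function('C')(q, E) = Mul(Rational(-1, 7), E)
M = Rational(62, 7) (M = Add(Mul(Rational(-1, 7), 8), Mul(-1, -10)) = Add(Rational(-8, 7), 10) = Rational(62, 7) ≈ 8.8571)
J = 8313 (J = Add(Mul(110, 75), 63) = Add(8250, 63) = 8313)
Function('s')(w) = Add(6, Mul(2, Pow(w, 2))) (Function('s')(w) = Add(Add(Pow(w, 2), Mul(w, w)), 6) = Add(Add(Pow(w, 2), Pow(w, 2)), 6) = Add(Mul(2, Pow(w, 2)), 6) = Add(6, Mul(2, Pow(w, 2))))
Add(J, Function('s')(M)) = Add(8313, Add(6, Mul(2, Pow(Rational(62, 7), 2)))) = Add(8313, Add(6, Mul(2, Rational(3844, 49)))) = Add(8313, Add(6, Rational(7688, 49))) = Add(8313, Rational(7982, 49)) = Rational(415319, 49)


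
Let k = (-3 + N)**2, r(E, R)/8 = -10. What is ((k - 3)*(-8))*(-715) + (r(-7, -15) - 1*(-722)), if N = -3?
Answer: 189402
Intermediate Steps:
r(E, R) = -80 (r(E, R) = 8*(-10) = -80)
k = 36 (k = (-3 - 3)**2 = (-6)**2 = 36)
((k - 3)*(-8))*(-715) + (r(-7, -15) - 1*(-722)) = ((36 - 3)*(-8))*(-715) + (-80 - 1*(-722)) = (33*(-8))*(-715) + (-80 + 722) = -264*(-715) + 642 = 188760 + 642 = 189402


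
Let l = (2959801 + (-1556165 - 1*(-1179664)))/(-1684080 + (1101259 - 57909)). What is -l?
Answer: 258330/64073 ≈ 4.0318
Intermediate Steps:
l = -258330/64073 (l = (2959801 + (-1556165 + 1179664))/(-1684080 + 1043350) = (2959801 - 376501)/(-640730) = 2583300*(-1/640730) = -258330/64073 ≈ -4.0318)
-l = -1*(-258330/64073) = 258330/64073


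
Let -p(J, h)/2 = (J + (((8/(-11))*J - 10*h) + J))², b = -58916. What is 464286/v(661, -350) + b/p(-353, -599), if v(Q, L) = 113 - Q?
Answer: -215582759718035/254454121224 ≈ -847.24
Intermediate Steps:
p(J, h) = -2*(-10*h + 14*J/11)² (p(J, h) = -2*(J + (((8/(-11))*J - 10*h) + J))² = -2*(J + (((8*(-1/11))*J - 10*h) + J))² = -2*(J + ((-8*J/11 - 10*h) + J))² = -2*(J + ((-10*h - 8*J/11) + J))² = -2*(J + (-10*h + 3*J/11))² = -2*(-10*h + 14*J/11)²)
464286/v(661, -350) + b/p(-353, -599) = 464286/(113 - 1*661) - 58916*(-121/(8*(-55*(-599) + 7*(-353))²)) = 464286/(113 - 661) - 58916*(-121/(8*(32945 - 2471)²)) = 464286/(-548) - 58916/((-8/121*30474²)) = 464286*(-1/548) - 58916/((-8/121*928664676)) = -232143/274 - 58916/(-7429317408/121) = -232143/274 - 58916*(-121/7429317408) = -232143/274 + 1782209/1857329352 = -215582759718035/254454121224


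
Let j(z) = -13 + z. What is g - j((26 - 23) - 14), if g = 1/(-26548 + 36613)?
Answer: 241561/10065 ≈ 24.000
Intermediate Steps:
g = 1/10065 ≈ 9.9354e-5
g - j((26 - 23) - 14) = 1/10065 - (-13 + ((26 - 23) - 14)) = 1/10065 - (-13 + (3 - 14)) = 1/10065 - (-13 - 11) = 1/10065 - 1*(-24) = 1/10065 + 24 = 241561/10065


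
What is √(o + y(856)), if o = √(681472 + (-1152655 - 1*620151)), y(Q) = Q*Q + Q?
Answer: √(733592 + I*√1091334) ≈ 856.5 + 0.61*I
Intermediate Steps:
y(Q) = Q + Q² (y(Q) = Q² + Q = Q + Q²)
o = I*√1091334 (o = √(681472 + (-1152655 - 620151)) = √(681472 - 1772806) = √(-1091334) = I*√1091334 ≈ 1044.7*I)
√(o + y(856)) = √(I*√1091334 + 856*(1 + 856)) = √(I*√1091334 + 856*857) = √(I*√1091334 + 733592) = √(733592 + I*√1091334)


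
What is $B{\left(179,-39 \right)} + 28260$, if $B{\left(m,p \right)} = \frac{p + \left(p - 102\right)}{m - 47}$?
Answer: $\frac{310845}{11} \approx 28259.0$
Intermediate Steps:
$B{\left(m,p \right)} = \frac{-102 + 2 p}{-47 + m}$ ($B{\left(m,p \right)} = \frac{p + \left(p - 102\right)}{-47 + m} = \frac{p + \left(-102 + p\right)}{-47 + m} = \frac{-102 + 2 p}{-47 + m}$)
$B{\left(179,-39 \right)} + 28260 = \frac{2 \left(-51 - 39\right)}{-47 + 179} + 28260 = 2 \cdot \frac{1}{132} \left(-90\right) + 28260 = - \frac{15}{11} + 28260 = \frac{310845}{11}$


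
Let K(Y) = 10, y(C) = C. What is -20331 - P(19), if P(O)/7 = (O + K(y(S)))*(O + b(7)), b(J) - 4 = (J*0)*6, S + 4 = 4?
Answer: -25000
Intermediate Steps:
S = 0 (S = -4 + 4 = 0)
b(J) = 4 (b(J) = 4 + (J*0)*6 = 4 + 0*6 = 4 + 0 = 4)
P(O) = 7*(4 + O)*(10 + O) (P(O) = 7*((O + 10)*(O + 4)) = 7*((10 + O)*(4 + O)) = 7*((4 + O)*(10 + O)) = 7*(4 + O)*(10 + O))
-20331 - P(19) = -20331 - (280 + 7*19**2 + 98*19) = -20331 - (280 + 7*361 + 1862) = -20331 - (280 + 2527 + 1862) = -20331 - 1*4669 = -20331 - 4669 = -25000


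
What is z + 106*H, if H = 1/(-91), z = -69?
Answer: -6385/91 ≈ -70.165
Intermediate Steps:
H = -1/91 ≈ -0.010989
z + 106*H = -69 + 106*(-1/91) = -69 - 106/91 = -6385/91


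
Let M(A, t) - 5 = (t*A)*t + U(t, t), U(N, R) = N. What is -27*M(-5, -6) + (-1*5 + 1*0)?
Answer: 4882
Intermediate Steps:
M(A, t) = 5 + t + A*t² (M(A, t) = 5 + ((t*A)*t + t) = 5 + ((A*t)*t + t) = 5 + (A*t² + t) = 5 + (t + A*t²) = 5 + t + A*t²)
-27*M(-5, -6) + (-1*5 + 1*0) = -27*(5 - 6 - 5*(-6)²) + (-1*5 + 1*0) = -27*(5 - 6 - 5*36) + (-5 + 0) = -27*(5 - 6 - 180) - 5 = -27*(-181) - 5 = 4887 - 5 = 4882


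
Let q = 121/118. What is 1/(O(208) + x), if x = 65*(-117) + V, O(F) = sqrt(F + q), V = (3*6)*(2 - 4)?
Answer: -901638/6889391293 - sqrt(2910470)/6889391293 ≈ -0.00013112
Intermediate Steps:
V = -36 (V = 18*(-2) = -36)
q = 121/118 (q = 121*(1/118) = 121/118 ≈ 1.0254)
O(F) = sqrt(121/118 + F) (O(F) = sqrt(F + 121/118) = sqrt(121/118 + F))
x = -7641 (x = 65*(-117) - 36 = -7605 - 36 = -7641)
1/(O(208) + x) = 1/(sqrt(14278 + 13924*208)/118 - 7641) = 1/(sqrt(14278 + 2896192)/118 - 7641) = 1/(sqrt(2910470)/118 - 7641) = 1/(-7641 + sqrt(2910470)/118)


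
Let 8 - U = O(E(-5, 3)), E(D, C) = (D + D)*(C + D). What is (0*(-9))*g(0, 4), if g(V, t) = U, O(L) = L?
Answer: 0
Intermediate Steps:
E(D, C) = 2*D*(C + D) (E(D, C) = (2*D)*(C + D) = 2*D*(C + D))
U = -12 (U = 8 - 2*(-5)*(3 - 5) = 8 - 2*(-5)*(-2) = 8 - 1*20 = 8 - 20 = -12)
g(V, t) = -12
(0*(-9))*g(0, 4) = (0*(-9))*(-12) = 0*(-12) = 0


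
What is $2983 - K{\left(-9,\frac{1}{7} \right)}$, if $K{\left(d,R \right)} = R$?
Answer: $\frac{20880}{7} \approx 2982.9$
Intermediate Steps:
$2983 - K{\left(-9,\frac{1}{7} \right)} = 2983 - \frac{1}{7} = \frac{20880}{7}$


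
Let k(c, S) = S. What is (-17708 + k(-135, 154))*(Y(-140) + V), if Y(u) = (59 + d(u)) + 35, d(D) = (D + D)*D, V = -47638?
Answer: 146470576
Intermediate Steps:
d(D) = 2*D² (d(D) = (2*D)*D = 2*D²)
Y(u) = 94 + 2*u² (Y(u) = (59 + 2*u²) + 35 = 94 + 2*u²)
(-17708 + k(-135, 154))*(Y(-140) + V) = (-17708 + 154)*((94 + 2*(-140)²) - 47638) = -17554*((94 + 2*19600) - 47638) = -17554*((94 + 39200) - 47638) = -17554*(39294 - 47638) = -17554*(-8344) = 146470576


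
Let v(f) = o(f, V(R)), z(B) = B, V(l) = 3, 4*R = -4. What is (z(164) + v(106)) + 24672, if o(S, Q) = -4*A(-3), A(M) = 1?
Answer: 24832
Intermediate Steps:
R = -1 (R = (¼)*(-4) = -1)
o(S, Q) = -4 (o(S, Q) = -4*1 = -4)
v(f) = -4
(z(164) + v(106)) + 24672 = (164 - 4) + 24672 = 160 + 24672 = 24832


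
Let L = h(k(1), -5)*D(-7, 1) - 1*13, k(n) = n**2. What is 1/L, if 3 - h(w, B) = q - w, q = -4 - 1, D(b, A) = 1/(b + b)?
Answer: -14/191 ≈ -0.073298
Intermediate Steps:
D(b, A) = 1/(2*b)
q = -5
h(w, B) = 8 + w (h(w, B) = 3 - (-5 - w) = 3 + (5 + w) = 8 + w)
L = -191/14 (L = (8 + 1**2)*((1/2)/(-7)) - 1*13 = (8 + 1)*((1/2)*(-1/7)) - 13 = 9*(-1/14) - 13 = -9/14 - 13 = -191/14 ≈ -13.643)
1/L = 1/(-191/14) = -14/191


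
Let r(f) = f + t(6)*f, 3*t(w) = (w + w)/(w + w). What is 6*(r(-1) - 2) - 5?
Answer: -25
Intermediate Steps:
t(w) = ⅓ (t(w) = ((w + w)/(w + w))/3 = ((2*w)/((2*w)))/3 = ((2*w)*(1/(2*w)))/3 = (⅓)*1 = ⅓)
r(f) = 4*f/3 (r(f) = f + f/3 = 4*f/3)
6*(r(-1) - 2) - 5 = 6*((4/3)*(-1) - 2) - 5 = 6*(-4/3 - 2) - 5 = 6*(-10/3) - 5 = -20 - 5 = -25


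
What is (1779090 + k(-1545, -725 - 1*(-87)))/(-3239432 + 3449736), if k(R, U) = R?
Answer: 1777545/210304 ≈ 8.4523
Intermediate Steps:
(1779090 + k(-1545, -725 - 1*(-87)))/(-3239432 + 3449736) = (1779090 - 1545)/(-3239432 + 3449736) = 1777545/210304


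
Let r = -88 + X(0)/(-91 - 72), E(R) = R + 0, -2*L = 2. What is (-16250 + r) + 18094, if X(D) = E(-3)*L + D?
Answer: 286225/163 ≈ 1756.0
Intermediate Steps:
L = -1 (L = -½*2 = -1)
E(R) = R
X(D) = 3 + D (X(D) = -3*(-1) + D = 3 + D)
r = -14347/163 (r = -88 + (3 + 0)/(-91 - 72) = -88 + 3/(-163) = -88 - 1/163*3 = -88 - 3/163 = -14347/163 ≈ -88.018)
(-16250 + r) + 18094 = (-16250 - 14347/163) + 18094 = -2663097/163 + 18094 = 286225/163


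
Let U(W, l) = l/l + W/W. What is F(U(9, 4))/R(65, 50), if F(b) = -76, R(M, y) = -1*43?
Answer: 76/43 ≈ 1.7674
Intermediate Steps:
R(M, y) = -43
U(W, l) = 2 (U(W, l) = 1 + 1 = 2)
F(U(9, 4))/R(65, 50) = -76/(-43) = -76*(-1/43) = 76/43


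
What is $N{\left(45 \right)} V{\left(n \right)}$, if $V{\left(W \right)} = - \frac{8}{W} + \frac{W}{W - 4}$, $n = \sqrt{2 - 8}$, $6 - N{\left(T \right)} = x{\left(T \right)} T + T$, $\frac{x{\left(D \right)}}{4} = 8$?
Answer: $\frac{493 \left(- 24 i + 13 \sqrt{6}\right)}{\sqrt{6} + 4 i} \approx -403.36 - 4171.7 i$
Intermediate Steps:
$x{\left(D \right)} = 32$ ($x{\left(D \right)} = 4 \cdot 8 = 32$)
$N{\left(T \right)} = 6 - 33 T$ ($N{\left(T \right)} = 6 - \left(32 T + T\right) = 6 - 33 T$)
$n = i \sqrt{6}$ ($n = \sqrt{-6} = i \sqrt{6} \approx 2.4495 i$)
$V{\left(W \right)} = - \frac{8}{W} + \frac{W}{-4 + W}$
$N{\left(45 \right)} V{\left(n \right)} = \left(6 - 1485\right) \frac{32 + \left(i \sqrt{6}\right)^{2} - 8 i \sqrt{6}}{i \sqrt{6} \left(-4 + i \sqrt{6}\right)} = \left(6 - 1485\right) \frac{- \frac{i \sqrt{6}}{6} \left(32 - 6 - 8 i \sqrt{6}\right)}{-4 + i \sqrt{6}} = - 1479 \frac{- \frac{i \sqrt{6}}{6} \left(26 - 8 i \sqrt{6}\right)}{-4 + i \sqrt{6}} = - 1479 \left(- \frac{i \sqrt{6} \left(26 - 8 i \sqrt{6}\right)}{6 \left(-4 + i \sqrt{6}\right)}\right) = \frac{493 i \sqrt{6} \left(26 - 8 i \sqrt{6}\right)}{2 \left(-4 + i \sqrt{6}\right)}$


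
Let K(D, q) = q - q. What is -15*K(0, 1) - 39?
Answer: -39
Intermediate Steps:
K(D, q) = 0
-15*K(0, 1) - 39 = -15*0 - 39 = 0 - 39 = -39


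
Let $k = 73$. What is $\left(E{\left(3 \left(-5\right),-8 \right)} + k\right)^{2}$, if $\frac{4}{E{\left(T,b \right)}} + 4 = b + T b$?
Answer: $\frac{3888784}{729} \approx 5334.4$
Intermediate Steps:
$E{\left(T,b \right)} = \frac{4}{-4 + b + T b}$ ($E{\left(T,b \right)} = \frac{4}{-4 + \left(b + T b\right)} = \frac{4}{-4 + b + T b}$)
$\left(E{\left(3 \left(-5\right),-8 \right)} + k\right)^{2} = \left(\frac{4}{-4 - 8 + 3 \left(-5\right) \left(-8\right)} + 73\right)^{2} = \left(\frac{4}{-4 - 8 - -120} + 73\right)^{2} = \left(\frac{4}{-4 - 8 + 120} + 73\right)^{2} = \left(\frac{4}{108} + 73\right)^{2} = \left(4 \cdot \frac{1}{108} + 73\right)^{2} = \left(\frac{1}{27} + 73\right)^{2} = \left(\frac{1972}{27}\right)^{2} = \frac{3888784}{729}$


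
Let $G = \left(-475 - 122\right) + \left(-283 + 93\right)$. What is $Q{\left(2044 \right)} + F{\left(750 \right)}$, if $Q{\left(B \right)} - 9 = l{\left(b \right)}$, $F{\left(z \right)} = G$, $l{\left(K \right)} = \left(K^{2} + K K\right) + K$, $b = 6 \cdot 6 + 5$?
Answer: $2625$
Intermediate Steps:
$b = 41$ ($b = 36 + 5 = 41$)
$l{\left(K \right)} = K + 2 K^{2}$ ($l{\left(K \right)} = \left(K^{2} + K^{2}\right) + K = 2 K^{2} + K = K + 2 K^{2}$)
$G = -787$ ($G = -597 - 190 = -787$)
$F{\left(z \right)} = -787$
$Q{\left(B \right)} = 3412$ ($Q{\left(B \right)} = 9 + 41 \left(1 + 2 \cdot 41\right) = 9 + 41 \left(1 + 82\right) = 9 + 41 \cdot 83 = 9 + 3403 = 3412$)
$Q{\left(2044 \right)} + F{\left(750 \right)} = 3412 - 787 = 2625$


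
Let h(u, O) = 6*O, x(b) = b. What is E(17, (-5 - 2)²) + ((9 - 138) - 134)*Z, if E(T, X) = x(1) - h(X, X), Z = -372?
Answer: 97543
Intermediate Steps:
E(T, X) = 1 - 6*X
E(17, (-5 - 2)²) + ((9 - 138) - 134)*Z = (1 - 6*(-5 - 2)²) + ((9 - 138) - 134)*(-372) = (1 - 6*(-7)²) + (-129 - 134)*(-372) = (1 - 6*49) - 263*(-372) = (1 - 294) + 97836 = -293 + 97836 = 97543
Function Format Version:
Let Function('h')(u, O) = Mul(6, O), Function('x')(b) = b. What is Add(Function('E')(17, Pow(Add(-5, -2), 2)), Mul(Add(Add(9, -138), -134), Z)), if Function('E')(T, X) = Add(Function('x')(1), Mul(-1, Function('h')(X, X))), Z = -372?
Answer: 97543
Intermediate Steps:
Function('E')(T, X) = Add(1, Mul(-6, X)) (Function('E')(T, X) = Add(1, Mul(-1, Mul(6, X))) = Add(1, Mul(-6, X)))
Add(Function('E')(17, Pow(Add(-5, -2), 2)), Mul(Add(Add(9, -138), -134), Z)) = Add(Add(1, Mul(-6, Pow(Add(-5, -2), 2))), Mul(Add(Add(9, -138), -134), -372)) = Add(Add(1, Mul(-6, Pow(-7, 2))), Mul(Add(-129, -134), -372)) = Add(Add(1, Mul(-6, 49)), Mul(-263, -372)) = Add(Add(1, -294), 97836) = Add(-293, 97836) = 97543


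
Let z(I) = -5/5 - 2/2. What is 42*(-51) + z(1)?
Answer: -2144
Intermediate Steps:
z(I) = -2 (z(I) = -5*⅕ - 2*½ = -1 - 1 = -2)
42*(-51) + z(1) = 42*(-51) - 2 = -2142 - 2 = -2144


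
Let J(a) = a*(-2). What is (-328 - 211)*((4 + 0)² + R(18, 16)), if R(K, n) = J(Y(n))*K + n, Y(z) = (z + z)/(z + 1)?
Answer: 327712/17 ≈ 19277.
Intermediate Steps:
Y(z) = 2*z/(1 + z) (Y(z) = (2*z)/(1 + z) = 2*z/(1 + z))
J(a) = -2*a
R(K, n) = n - 4*K*n/(1 + n) (R(K, n) = (-4*n/(1 + n))*K + n = -4*K*n/(1 + n) + n = n - 4*K*n/(1 + n))
(-328 - 211)*((4 + 0)² + R(18, 16)) = (-328 - 211)*((4 + 0)² + 16*(1 + 16 - 4*18)/(1 + 16)) = -539*(4² + 16*(1 + 16 - 72)/17) = -539*(16 + 16*(1/17)*(-55)) = -539*(16 - 880/17) = -539*(-608/17) = 327712/17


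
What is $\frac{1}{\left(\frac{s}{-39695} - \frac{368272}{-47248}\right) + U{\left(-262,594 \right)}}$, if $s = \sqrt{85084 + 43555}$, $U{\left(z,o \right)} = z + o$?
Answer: $\frac{274641309718478925}{93321591707989150922} + \frac{20361688015 \sqrt{128639}}{93321591707989150922} \approx 0.002943$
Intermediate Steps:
$U{\left(z,o \right)} = o + z$
$s = \sqrt{128639} \approx 358.66$
$\frac{1}{\left(\frac{s}{-39695} - \frac{368272}{-47248}\right) + U{\left(-262,594 \right)}} = \frac{1}{\left(\frac{\sqrt{128639}}{-39695} - \frac{368272}{-47248}\right) + \left(594 - 262\right)} = \frac{1}{\left(\sqrt{128639} \left(- \frac{1}{39695}\right) - - \frac{23017}{2953}\right) + 332} = \frac{1}{\left(- \frac{\sqrt{128639}}{39695} + \frac{23017}{2953}\right) + 332} = \frac{1}{\left(\frac{23017}{2953} - \frac{\sqrt{128639}}{39695}\right) + 332} = \frac{1}{\frac{1003413}{2953} - \frac{\sqrt{128639}}{39695}}$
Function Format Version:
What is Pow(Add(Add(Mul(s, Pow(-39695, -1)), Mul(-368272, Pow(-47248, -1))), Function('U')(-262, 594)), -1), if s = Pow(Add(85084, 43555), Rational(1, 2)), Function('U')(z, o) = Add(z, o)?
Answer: Add(Rational(274641309718478925, 93321591707989150922), Mul(Rational(20361688015, 93321591707989150922), Pow(128639, Rational(1, 2)))) ≈ 0.0029430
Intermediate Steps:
Function('U')(z, o) = Add(o, z)
s = Pow(128639, Rational(1, 2)) ≈ 358.66
Pow(Add(Add(Mul(s, Pow(-39695, -1)), Mul(-368272, Pow(-47248, -1))), Function('U')(-262, 594)), -1) = Pow(Add(Add(Mul(Pow(128639, Rational(1, 2)), Pow(-39695, -1)), Mul(-368272, Pow(-47248, -1))), Add(594, -262)), -1) = Pow(Add(Add(Mul(Pow(128639, Rational(1, 2)), Rational(-1, 39695)), Mul(-368272, Rational(-1, 47248))), 332), -1) = Pow(Add(Add(Mul(Rational(-1, 39695), Pow(128639, Rational(1, 2))), Rational(23017, 2953)), 332), -1) = Pow(Add(Add(Rational(23017, 2953), Mul(Rational(-1, 39695), Pow(128639, Rational(1, 2)))), 332), -1) = Pow(Add(Rational(1003413, 2953), Mul(Rational(-1, 39695), Pow(128639, Rational(1, 2)))), -1)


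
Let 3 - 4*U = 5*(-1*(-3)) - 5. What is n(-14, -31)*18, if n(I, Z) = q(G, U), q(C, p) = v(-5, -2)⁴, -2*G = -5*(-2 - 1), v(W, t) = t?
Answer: 288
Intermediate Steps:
U = -7/4 (U = ¾ - (5*(-1*(-3)) - 5)/4 = ¾ - (5*3 - 5)/4 = ¾ - (15 - 5)/4 = ¾ - ¼*10 = ¾ - 5/2 = -7/4 ≈ -1.7500)
G = -15/2 (G = -(-5)*(-2 - 1)/2 = -(-5)*(-3)/2 = -½*15 = -15/2 ≈ -7.5000)
q(C, p) = 16 (q(C, p) = (-2)⁴ = 16)
n(I, Z) = 16
n(-14, -31)*18 = 16*18 = 288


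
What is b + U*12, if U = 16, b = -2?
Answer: 190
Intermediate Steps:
b + U*12 = -2 + 16*12 = -2 + 192 = 190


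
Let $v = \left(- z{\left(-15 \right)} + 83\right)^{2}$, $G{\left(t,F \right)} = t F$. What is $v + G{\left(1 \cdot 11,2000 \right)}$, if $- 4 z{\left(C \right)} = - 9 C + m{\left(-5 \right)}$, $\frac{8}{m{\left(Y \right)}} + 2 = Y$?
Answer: $\frac{27882121}{784} \approx 35564.0$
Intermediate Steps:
$m{\left(Y \right)} = \frac{8}{-2 + Y}$
$z{\left(C \right)} = \frac{2}{7} + \frac{9 C}{4}$ ($z{\left(C \right)} = - \frac{- 9 C + \frac{8}{-2 - 5}}{4} = - \frac{- 9 C + \frac{8}{-7}}{4} = - \frac{- 9 C + 8 \left(- \frac{1}{7}\right)}{4} = - \frac{- 9 C - \frac{8}{7}}{4} = - \frac{- \frac{8}{7} - 9 C}{4} = \frac{2}{7} + \frac{9 C}{4}$)
$G{\left(t,F \right)} = F t$
$v = \frac{10634121}{784}$ ($v = \left(- (\frac{2}{7} + \frac{9}{4} \left(-15\right)) + 83\right)^{2} = \left(- (\frac{2}{7} - \frac{135}{4}) + 83\right)^{2} = \left(\left(-1\right) \left(- \frac{937}{28}\right) + 83\right)^{2} = \left(\frac{937}{28} + 83\right)^{2} = \left(\frac{3261}{28}\right)^{2} = \frac{10634121}{784} \approx 13564.0$)
$v + G{\left(1 \cdot 11,2000 \right)} = \frac{10634121}{784} + 2000 \cdot 1 \cdot 11 = \frac{10634121}{784} + 2000 \cdot 11 = \frac{10634121}{784} + 22000 = \frac{27882121}{784}$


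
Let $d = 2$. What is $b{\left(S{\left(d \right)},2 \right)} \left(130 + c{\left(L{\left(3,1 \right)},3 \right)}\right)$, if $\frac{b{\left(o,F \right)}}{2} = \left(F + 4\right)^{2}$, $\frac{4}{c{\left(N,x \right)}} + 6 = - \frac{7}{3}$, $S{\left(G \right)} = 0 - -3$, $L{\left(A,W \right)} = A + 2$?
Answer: $\frac{233136}{25} \approx 9325.4$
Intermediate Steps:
$L{\left(A,W \right)} = 2 + A$
$S{\left(G \right)} = 3$ ($S{\left(G \right)} = 0 + 3 = 3$)
$c{\left(N,x \right)} = - \frac{12}{25}$ ($c{\left(N,x \right)} = \frac{4}{-6 - \frac{7}{3}} = \frac{4}{- \frac{25}{3}} = 4 \left(- \frac{3}{25}\right) = - \frac{12}{25}$)
$b{\left(o,F \right)} = 2 \left(4 + F\right)^{2}$ ($b{\left(o,F \right)} = 2 \left(F + 4\right)^{2} = 2 \left(4 + F\right)^{2}$)
$b{\left(S{\left(d \right)},2 \right)} \left(130 + c{\left(L{\left(3,1 \right)},3 \right)}\right) = 2 \left(4 + 2\right)^{2} \left(130 - \frac{12}{25}\right) = 2 \cdot 6^{2} \cdot \frac{3238}{25} = 2 \cdot 36 \cdot \frac{3238}{25} = 72 \cdot \frac{3238}{25} = \frac{233136}{25}$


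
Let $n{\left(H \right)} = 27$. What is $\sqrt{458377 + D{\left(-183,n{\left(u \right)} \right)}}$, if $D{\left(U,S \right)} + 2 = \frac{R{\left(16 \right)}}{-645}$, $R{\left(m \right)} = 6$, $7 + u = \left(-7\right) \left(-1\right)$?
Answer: $\frac{\sqrt{21188383945}}{215} \approx 677.03$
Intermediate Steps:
$u = 0$ ($u = -7 - -7 = -7 + 7 = 0$)
$D{\left(U,S \right)} = - \frac{432}{215}$ ($D{\left(U,S \right)} = -2 + \frac{6}{-645} = -2 + 6 \left(- \frac{1}{645}\right) = -2 - \frac{2}{215} = - \frac{432}{215}$)
$\sqrt{458377 + D{\left(-183,n{\left(u \right)} \right)}} = \sqrt{458377 - \frac{432}{215}} = \sqrt{\frac{98550623}{215}} = \frac{\sqrt{21188383945}}{215}$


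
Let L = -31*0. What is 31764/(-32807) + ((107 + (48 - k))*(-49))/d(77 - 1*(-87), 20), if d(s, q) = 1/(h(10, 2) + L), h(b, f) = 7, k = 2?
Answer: -1721710317/32807 ≈ -52480.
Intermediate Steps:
L = 0
d(s, q) = 1/7 (d(s, q) = 1/(7 + 0) = 1/7)
31764/(-32807) + ((107 + (48 - k))*(-49))/d(77 - 1*(-87), 20) = 31764/(-32807) + ((107 + (48 - 1*2))*(-49))/(1/7) = 31764*(-1/32807) + ((107 + (48 - 2))*(-49))*7 = -31764/32807 + ((107 + 46)*(-49))*7 = -31764/32807 + (153*(-49))*7 = -31764/32807 - 7497*7 = -31764/32807 - 52479 = -1721710317/32807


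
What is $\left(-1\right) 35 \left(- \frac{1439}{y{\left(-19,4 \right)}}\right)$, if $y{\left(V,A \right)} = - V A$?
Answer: $\frac{50365}{76} \approx 662.7$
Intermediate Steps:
$y{\left(V,A \right)} = - A V$
$\left(-1\right) 35 \left(- \frac{1439}{y{\left(-19,4 \right)}}\right) = \left(-1\right) 35 \left(- \frac{1439}{\left(-1\right) 4 \left(-19\right)}\right) = - 35 \left(- \frac{1439}{76}\right) = - 35 \left(\left(-1439\right) \frac{1}{76}\right) = \left(-35\right) \left(- \frac{1439}{76}\right) = \frac{50365}{76}$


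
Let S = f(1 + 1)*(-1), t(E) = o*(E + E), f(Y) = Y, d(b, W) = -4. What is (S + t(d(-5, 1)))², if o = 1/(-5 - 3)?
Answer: 1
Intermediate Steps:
o = -⅛ (o = 1/(-8) = -⅛ ≈ -0.12500)
t(E) = -E/4 (t(E) = -(E + E)/8 = -E/4)
S = -2 (S = (1 + 1)*(-1) = 2*(-1) = -2)
(S + t(d(-5, 1)))² = (-2 - ¼*(-4))² = (-2 + 1)² = (-1)² = 1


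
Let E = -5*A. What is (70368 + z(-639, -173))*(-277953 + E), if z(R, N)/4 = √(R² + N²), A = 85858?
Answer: -49767275424 - 14144860*√17530 ≈ -5.1640e+10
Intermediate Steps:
E = -429290 (E = -5*85858 = -429290)
z(R, N) = 4*√(N² + R²) (z(R, N) = 4*√(R² + N²) = 4*√(N² + R²))
(70368 + z(-639, -173))*(-277953 + E) = (70368 + 4*√((-173)² + (-639)²))*(-277953 - 429290) = (70368 + 4*√(29929 + 408321))*(-707243) = (70368 + 4*√438250)*(-707243) = (70368 + 4*(5*√17530))*(-707243) = (70368 + 20*√17530)*(-707243) = -49767275424 - 14144860*√17530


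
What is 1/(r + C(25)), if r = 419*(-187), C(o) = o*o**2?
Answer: -1/62728 ≈ -1.5942e-5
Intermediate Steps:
C(o) = o**3
r = -78353
1/(r + C(25)) = 1/(-78353 + 25**3) = 1/(-78353 + 15625) = 1/(-62728) = -1/62728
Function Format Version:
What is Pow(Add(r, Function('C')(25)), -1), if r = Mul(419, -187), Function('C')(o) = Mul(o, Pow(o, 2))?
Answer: Rational(-1, 62728) ≈ -1.5942e-5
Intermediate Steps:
Function('C')(o) = Pow(o, 3)
r = -78353
Pow(Add(r, Function('C')(25)), -1) = Pow(Add(-78353, Pow(25, 3)), -1) = Pow(Add(-78353, 15625), -1) = Pow(-62728, -1) = Rational(-1, 62728)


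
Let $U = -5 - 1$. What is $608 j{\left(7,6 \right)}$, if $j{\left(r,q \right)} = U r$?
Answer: $-25536$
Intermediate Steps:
$U = -6$ ($U = -5 - 1 = -6$)
$j{\left(r,q \right)} = - 6 r$
$608 j{\left(7,6 \right)} = 608 \left(\left(-6\right) 7\right) = 608 \left(-42\right) = -25536$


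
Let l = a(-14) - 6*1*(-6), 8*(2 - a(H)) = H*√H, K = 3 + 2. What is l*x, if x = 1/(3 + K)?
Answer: 19/4 + 7*I*√14/32 ≈ 4.75 + 0.81849*I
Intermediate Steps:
K = 5
a(H) = 2 - H^(3/2)/8 (a(H) = 2 - H*√H/8 = 2 - H^(3/2)/8)
l = 38 + 7*I*√14/4 (l = (2 - (-7)*I*√14/4) - 6*1*(-6) = (2 - (-7)*I*√14/4) - 6*(-6) = (2 + 7*I*√14/4) - 1*(-36) = (2 + 7*I*√14/4) + 36 = 38 + 7*I*√14/4 ≈ 38.0 + 6.5479*I)
x = ⅛ (x = 1/(3 + 5) = 1/8 = ⅛ ≈ 0.12500)
l*x = (38 + 7*I*√14/4)*(⅛) = 19/4 + 7*I*√14/32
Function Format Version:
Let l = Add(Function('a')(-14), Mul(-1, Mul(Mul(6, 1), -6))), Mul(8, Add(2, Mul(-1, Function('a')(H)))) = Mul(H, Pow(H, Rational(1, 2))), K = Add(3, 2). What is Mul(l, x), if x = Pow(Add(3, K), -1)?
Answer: Add(Rational(19, 4), Mul(Rational(7, 32), I, Pow(14, Rational(1, 2)))) ≈ Add(4.7500, Mul(0.81849, I))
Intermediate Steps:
K = 5
Function('a')(H) = Add(2, Mul(Rational(-1, 8), Pow(H, Rational(3, 2)))) (Function('a')(H) = Add(2, Mul(Rational(-1, 8), Mul(H, Pow(H, Rational(1, 2))))) = Add(2, Mul(Rational(-1, 8), Pow(H, Rational(3, 2)))))
l = Add(38, Mul(Rational(7, 4), I, Pow(14, Rational(1, 2)))) (l = Add(Add(2, Mul(Rational(-1, 8), Pow(-14, Rational(3, 2)))), Mul(-1, Mul(Mul(6, 1), -6))) = Add(Add(2, Mul(Rational(-1, 8), Mul(-14, I, Pow(14, Rational(1, 2))))), Mul(-1, Mul(6, -6))) = Add(Add(2, Mul(Rational(7, 4), I, Pow(14, Rational(1, 2)))), Mul(-1, -36)) = Add(Add(2, Mul(Rational(7, 4), I, Pow(14, Rational(1, 2)))), 36) = Add(38, Mul(Rational(7, 4), I, Pow(14, Rational(1, 2)))) ≈ Add(38.000, Mul(6.5479, I)))
x = Rational(1, 8) (x = Pow(Add(3, 5), -1) = Pow(8, -1) = Rational(1, 8) ≈ 0.12500)
Mul(l, x) = Mul(Add(38, Mul(Rational(7, 4), I, Pow(14, Rational(1, 2)))), Rational(1, 8)) = Add(Rational(19, 4), Mul(Rational(7, 32), I, Pow(14, Rational(1, 2))))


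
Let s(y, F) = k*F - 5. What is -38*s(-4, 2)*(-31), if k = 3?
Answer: 1178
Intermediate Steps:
s(y, F) = -5 + 3*F (s(y, F) = 3*F - 5 = -5 + 3*F)
-38*s(-4, 2)*(-31) = -38*(-5 + 3*2)*(-31) = -38*(-5 + 6)*(-31) = -38*1*(-31) = -38*(-31) = 1178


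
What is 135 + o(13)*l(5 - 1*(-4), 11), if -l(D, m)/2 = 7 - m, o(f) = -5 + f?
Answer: 199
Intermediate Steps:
l(D, m) = -14 + 2*m (l(D, m) = -2*(7 - m) = -14 + 2*m)
135 + o(13)*l(5 - 1*(-4), 11) = 135 + (-5 + 13)*(-14 + 2*11) = 135 + 8*(-14 + 22) = 135 + 8*8 = 135 + 64 = 199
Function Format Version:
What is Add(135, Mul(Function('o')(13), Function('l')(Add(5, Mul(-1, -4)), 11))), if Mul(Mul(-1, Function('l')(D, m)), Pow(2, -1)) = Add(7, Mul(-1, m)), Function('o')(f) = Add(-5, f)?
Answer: 199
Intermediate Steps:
Function('l')(D, m) = Add(-14, Mul(2, m)) (Function('l')(D, m) = Mul(-2, Add(7, Mul(-1, m))) = Add(-14, Mul(2, m)))
Add(135, Mul(Function('o')(13), Function('l')(Add(5, Mul(-1, -4)), 11))) = Add(135, Mul(Add(-5, 13), Add(-14, Mul(2, 11)))) = Add(135, Mul(8, Add(-14, 22))) = Add(135, Mul(8, 8)) = Add(135, 64) = 199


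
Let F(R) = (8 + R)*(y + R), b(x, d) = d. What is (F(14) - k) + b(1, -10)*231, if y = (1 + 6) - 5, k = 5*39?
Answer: -2153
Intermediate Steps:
k = 195
y = 2 (y = 7 - 5 = 2)
F(R) = (2 + R)*(8 + R) (F(R) = (8 + R)*(2 + R) = (2 + R)*(8 + R))
(F(14) - k) + b(1, -10)*231 = ((16 + 14² + 10*14) - 1*195) - 10*231 = ((16 + 196 + 140) - 195) - 2310 = (352 - 195) - 2310 = 157 - 2310 = -2153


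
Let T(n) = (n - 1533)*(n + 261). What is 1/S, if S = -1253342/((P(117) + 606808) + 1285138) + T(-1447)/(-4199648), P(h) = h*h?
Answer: -1000374527060/1499830361427 ≈ -0.66699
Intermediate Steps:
P(h) = h**2
T(n) = (-1533 + n)*(261 + n)
S = -1499830361427/1000374527060 (S = -1253342/((117**2 + 606808) + 1285138) + (-400113 + (-1447)**2 - 1272*(-1447))/(-4199648) = -1253342/((13689 + 606808) + 1285138) + (-400113 + 2093809 + 1840584)*(-1/4199648) = -1253342/(620497 + 1285138) + 3534280*(-1/4199648) = -1253342/1905635 - 441785/524956 = -1499830361427/1000374527060 ≈ -1.4993)
1/S = 1/(-1499830361427/1000374527060) = -1000374527060/1499830361427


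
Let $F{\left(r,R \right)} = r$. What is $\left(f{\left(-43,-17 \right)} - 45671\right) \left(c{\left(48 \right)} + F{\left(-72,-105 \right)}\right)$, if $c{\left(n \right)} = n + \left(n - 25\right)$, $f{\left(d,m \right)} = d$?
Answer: $45714$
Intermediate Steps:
$c{\left(n \right)} = -25 + 2 n$ ($c{\left(n \right)} = n + \left(-25 + n\right) = -25 + 2 n$)
$\left(f{\left(-43,-17 \right)} - 45671\right) \left(c{\left(48 \right)} + F{\left(-72,-105 \right)}\right) = \left(-43 - 45671\right) \left(\left(-25 + 2 \cdot 48\right) - 72\right) = - 45714 \left(\left(-25 + 96\right) - 72\right) = - 45714 \left(71 - 72\right) = \left(-45714\right) \left(-1\right) = 45714$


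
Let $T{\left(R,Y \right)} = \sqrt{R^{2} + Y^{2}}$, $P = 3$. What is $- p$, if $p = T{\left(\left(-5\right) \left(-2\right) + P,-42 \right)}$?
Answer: $- \sqrt{1933} \approx -43.966$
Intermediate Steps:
$p = \sqrt{1933}$ ($p = \sqrt{\left(\left(-5\right) \left(-2\right) + 3\right)^{2} + \left(-42\right)^{2}} = \sqrt{\left(10 + 3\right)^{2} + 1764} = \sqrt{13^{2} + 1764} = \sqrt{169 + 1764} = \sqrt{1933} \approx 43.966$)
$- p = - \sqrt{1933}$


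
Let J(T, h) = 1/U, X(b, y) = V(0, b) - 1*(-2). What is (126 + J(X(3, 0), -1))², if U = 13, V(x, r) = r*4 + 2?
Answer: 2686321/169 ≈ 15895.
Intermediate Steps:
V(x, r) = 2 + 4*r (V(x, r) = 4*r + 2 = 2 + 4*r)
X(b, y) = 4 + 4*b (X(b, y) = (2 + 4*b) - 1*(-2) = (2 + 4*b) + 2 = 4 + 4*b)
J(T, h) = 1/13
(126 + J(X(3, 0), -1))² = (126 + 1/13)² = (1639/13)² = 2686321/169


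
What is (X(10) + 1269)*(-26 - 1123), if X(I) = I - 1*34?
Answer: -1430505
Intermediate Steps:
X(I) = -34 + I (X(I) = I - 34 = -34 + I)
(X(10) + 1269)*(-26 - 1123) = ((-34 + 10) + 1269)*(-26 - 1123) = (-24 + 1269)*(-1149) = 1245*(-1149) = -1430505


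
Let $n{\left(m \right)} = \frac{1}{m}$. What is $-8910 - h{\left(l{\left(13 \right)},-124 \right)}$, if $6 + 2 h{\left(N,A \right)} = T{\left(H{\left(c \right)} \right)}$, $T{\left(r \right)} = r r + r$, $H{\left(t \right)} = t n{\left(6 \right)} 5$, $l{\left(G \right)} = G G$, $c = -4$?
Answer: $- \frac{80198}{9} \approx -8910.9$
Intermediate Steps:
$l{\left(G \right)} = G^{2}$
$H{\left(t \right)} = \frac{5 t}{6}$ ($H{\left(t \right)} = \frac{t}{6} \cdot 5 = \frac{5 t}{6}$)
$T{\left(r \right)} = r + r^{2}$ ($T{\left(r \right)} = r^{2} + r = r + r^{2}$)
$h{\left(N,A \right)} = \frac{8}{9}$ ($h{\left(N,A \right)} = -3 + \frac{\frac{5}{6} \left(-4\right) \left(1 + \frac{5}{6} \left(-4\right)\right)}{2} = -3 + \frac{\left(- \frac{10}{3}\right) \left(1 - \frac{10}{3}\right)}{2} = -3 + \frac{\left(- \frac{10}{3}\right) \left(- \frac{7}{3}\right)}{2} = -3 + \frac{1}{2} \cdot \frac{70}{9} = -3 + \frac{35}{9} = \frac{8}{9}$)
$-8910 - h{\left(l{\left(13 \right)},-124 \right)} = -8910 - \frac{8}{9} = - \frac{80198}{9}$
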